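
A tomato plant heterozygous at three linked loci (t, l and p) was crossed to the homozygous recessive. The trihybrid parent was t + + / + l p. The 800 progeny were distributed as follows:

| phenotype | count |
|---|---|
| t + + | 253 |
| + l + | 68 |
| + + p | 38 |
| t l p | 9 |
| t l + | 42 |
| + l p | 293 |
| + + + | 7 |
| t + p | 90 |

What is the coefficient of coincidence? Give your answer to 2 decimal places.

0.77

The two rarest classes, + + + and t l p, are the double crossovers. Comparing them with the parentals, only the t allele has switched, so t is the middle locus and the order is p – t – l.
p–t: (158 + 16)/800 = 0.2175; t–l: (80 + 16)/800 = 0.1200.
Expected DCO frequency = 0.2175 × 0.1200 ≈ 0.02610; observed = 16/800 ≈ 0.02000.
Coefficient of coincidence = 0.02000/0.02610 ≈ 0.77.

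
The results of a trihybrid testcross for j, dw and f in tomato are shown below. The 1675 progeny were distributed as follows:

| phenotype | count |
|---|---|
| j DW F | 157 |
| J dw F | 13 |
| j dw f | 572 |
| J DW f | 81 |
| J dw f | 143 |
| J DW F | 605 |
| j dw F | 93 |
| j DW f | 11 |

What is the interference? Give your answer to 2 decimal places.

The two most frequent reciprocal classes, j dw f and J DW F, are the parental types, so the F1 was j dw f / J DW F.
The two rarest classes, j DW f and J dw F, are the double crossovers. Comparing them with the parentals, only the dw allele has switched, so dw is the middle locus and the order is f – dw – j.
f–dw: (174 + 24)/1675 = 0.1182; dw–j: (300 + 24)/1675 = 0.1934.
Expected DCO frequency = 0.1182 × 0.1934 ≈ 0.02286; observed = 24/1675 ≈ 0.01433.
Coefficient of coincidence = 0.01433/0.02286 ≈ 0.63; interference = 1 − 0.63 = 0.37.

0.37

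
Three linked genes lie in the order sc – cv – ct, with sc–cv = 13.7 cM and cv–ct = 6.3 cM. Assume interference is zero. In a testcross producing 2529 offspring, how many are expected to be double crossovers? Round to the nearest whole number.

22

Map distances give recombination frequencies of 0.137 and 0.063 for the two intervals.
With no interference, expected double-crossover frequency = 0.137 × 0.063 = 0.00863.
Expected number = 0.00863 × 2529 = 21.83 ≈ 22.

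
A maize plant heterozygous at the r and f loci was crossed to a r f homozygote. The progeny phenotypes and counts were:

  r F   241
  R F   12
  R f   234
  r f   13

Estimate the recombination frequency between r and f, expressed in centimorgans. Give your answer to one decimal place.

The two most frequent classes, R f (234) and r F (241), are the parental types, so the F1 was R f / r F.
The recombinant classes are R F and r f: 12 + 13 = 25.
Recombination frequency = 25/500 = 0.0500 ≈ 5.0%, i.e. 5.0 centimorgans.

5.0 centimorgans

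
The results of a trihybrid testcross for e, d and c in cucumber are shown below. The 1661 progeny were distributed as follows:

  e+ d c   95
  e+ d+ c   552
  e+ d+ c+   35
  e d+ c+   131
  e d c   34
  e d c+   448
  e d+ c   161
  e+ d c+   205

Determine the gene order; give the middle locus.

c

The two most frequent reciprocal classes, e d c+ and e+ d+ c, are the parental types, so the F1 was e d c+ / e+ d+ c.
The two rarest classes, e d c and e+ d+ c+, are the double crossovers. Comparing them with the parentals, only the c allele has switched, so c is the middle locus and the order is e – c – d.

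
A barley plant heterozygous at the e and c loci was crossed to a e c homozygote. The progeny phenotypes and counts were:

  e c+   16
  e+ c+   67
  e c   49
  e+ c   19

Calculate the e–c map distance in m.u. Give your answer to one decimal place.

The two most frequent classes, e+ c+ (67) and e c (49), are the parental types, so the F1 was e+ c+ / e c.
The recombinant classes are e+ c and e c+: 19 + 16 = 35.
Recombination frequency = 35/151 = 0.2318 ≈ 23.2%, i.e. 23.2 m.u.

23.2 m.u.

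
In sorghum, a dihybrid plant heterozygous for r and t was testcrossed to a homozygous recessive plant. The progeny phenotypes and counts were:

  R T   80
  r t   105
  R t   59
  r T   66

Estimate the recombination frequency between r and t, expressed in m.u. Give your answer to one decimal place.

40.3 m.u.

The two most frequent classes, R T (80) and r t (105), are the parental types, so the F1 was R T / r t.
The recombinant classes are R t and r T: 59 + 66 = 125.
Recombination frequency = 125/310 = 0.4032 ≈ 40.3%, i.e. 40.3 m.u.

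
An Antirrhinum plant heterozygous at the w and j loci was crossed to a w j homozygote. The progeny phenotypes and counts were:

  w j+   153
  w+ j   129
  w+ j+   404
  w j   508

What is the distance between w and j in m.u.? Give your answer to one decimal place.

23.6 m.u.

The two most frequent classes, w+ j+ (404) and w j (508), are the parental types, so the F1 was w+ j+ / w j.
The recombinant classes are w+ j and w j+: 129 + 153 = 282.
Recombination frequency = 282/1194 = 0.2362 ≈ 23.6%, i.e. 23.6 m.u.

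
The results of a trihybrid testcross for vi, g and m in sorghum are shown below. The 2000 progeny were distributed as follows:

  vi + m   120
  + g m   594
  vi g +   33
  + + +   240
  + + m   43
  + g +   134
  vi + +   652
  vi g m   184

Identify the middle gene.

g

The two most frequent reciprocal classes, + g m and vi + +, are the parental types, so the F1 was + g m / vi + +.
The two rarest classes, + + m and vi g +, are the double crossovers. Comparing them with the parentals, only the g allele has switched, so g is the middle locus and the order is vi – g – m.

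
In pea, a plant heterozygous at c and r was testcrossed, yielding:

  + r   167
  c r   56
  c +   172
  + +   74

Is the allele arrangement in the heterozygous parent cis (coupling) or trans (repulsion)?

The two most frequent classes are + r (167) and c + (172); these are the parental (non-recombinant) types.
So the F1 carried + r on one chromosome and c + on the other — the recessive alleles are on opposite chromosomes (trans / repulsion).

trans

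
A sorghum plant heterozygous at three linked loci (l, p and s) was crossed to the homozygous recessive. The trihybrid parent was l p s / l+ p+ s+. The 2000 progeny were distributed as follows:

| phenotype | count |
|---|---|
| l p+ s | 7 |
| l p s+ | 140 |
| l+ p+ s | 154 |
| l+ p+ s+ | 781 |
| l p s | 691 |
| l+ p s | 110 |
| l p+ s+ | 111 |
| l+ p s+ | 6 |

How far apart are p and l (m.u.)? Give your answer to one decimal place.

The two rarest classes, l p+ s and l+ p s+, are the double crossovers. Comparing them with the parentals, only the p allele has switched, so p is the middle locus and the order is l – p – s.
Crossovers in the l–p interval produce the single-crossover classes l+ p s and l p+ s+ (110 + 111 = 221) plus the double crossovers (13).
RF(l–p) = (221 + 13) / 2000 = 234/2000 = 0.1170 → 11.7 m.u.

11.7 m.u.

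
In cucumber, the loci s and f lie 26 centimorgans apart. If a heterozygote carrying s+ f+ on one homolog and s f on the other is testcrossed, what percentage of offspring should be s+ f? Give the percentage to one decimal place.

13.0%

A map distance of 26 centimorgans corresponds to a recombination frequency of 0.260.
The F1 is s+ f+ / s f, so s+ f is a recombinant gamete class with expected frequency r/2 = 0.260/2 = 0.1300.
That is 0.1300 = 13.0% of the progeny.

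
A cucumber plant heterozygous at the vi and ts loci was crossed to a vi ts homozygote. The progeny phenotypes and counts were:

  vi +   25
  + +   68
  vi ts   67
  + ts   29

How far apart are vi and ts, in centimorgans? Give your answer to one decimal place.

The two most frequent classes, + + (68) and vi ts (67), are the parental types, so the F1 was + + / vi ts.
The recombinant classes are + ts and vi +: 29 + 25 = 54.
Recombination frequency = 54/189 = 0.2857 ≈ 28.6%, i.e. 28.6 centimorgans.

28.6 centimorgans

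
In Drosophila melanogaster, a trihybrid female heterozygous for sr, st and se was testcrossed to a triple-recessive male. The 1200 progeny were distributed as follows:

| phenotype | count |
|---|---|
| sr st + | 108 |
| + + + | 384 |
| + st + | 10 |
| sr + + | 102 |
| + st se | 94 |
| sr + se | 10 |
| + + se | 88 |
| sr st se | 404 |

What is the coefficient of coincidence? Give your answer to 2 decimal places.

The two most frequent reciprocal classes, sr st se and + + +, are the parental types, so the F1 was sr st se / + + +.
The two rarest classes, sr + se and + st +, are the double crossovers. Comparing them with the parentals, only the st allele has switched, so st is the middle locus and the order is sr – st – se.
sr–st: (196 + 20)/1200 = 0.1800; st–se: (196 + 20)/1200 = 0.1800.
Expected DCO frequency = 0.1800 × 0.1800 ≈ 0.03240; observed = 20/1200 ≈ 0.01667.
Coefficient of coincidence = 0.01667/0.03240 ≈ 0.51.

0.51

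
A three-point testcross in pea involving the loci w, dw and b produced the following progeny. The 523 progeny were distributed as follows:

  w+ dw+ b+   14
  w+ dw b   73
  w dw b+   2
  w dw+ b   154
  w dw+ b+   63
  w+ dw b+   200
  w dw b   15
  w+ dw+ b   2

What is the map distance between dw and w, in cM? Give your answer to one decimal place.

6.3 cM

The two most frequent reciprocal classes, w+ dw b+ and w dw+ b, are the parental types, so the F1 was w+ dw b+ / w dw+ b.
The two rarest classes, w dw b+ and w+ dw+ b, are the double crossovers. Comparing them with the parentals, only the w allele has switched, so w is the middle locus and the order is b – w – dw.
Crossovers in the w–dw interval produce the single-crossover classes w+ dw+ b+ and w dw b (14 + 15 = 29) plus the double crossovers (4).
RF(w–dw) = (29 + 4) / 523 = 33/523 = 0.0631 → 6.3 cM.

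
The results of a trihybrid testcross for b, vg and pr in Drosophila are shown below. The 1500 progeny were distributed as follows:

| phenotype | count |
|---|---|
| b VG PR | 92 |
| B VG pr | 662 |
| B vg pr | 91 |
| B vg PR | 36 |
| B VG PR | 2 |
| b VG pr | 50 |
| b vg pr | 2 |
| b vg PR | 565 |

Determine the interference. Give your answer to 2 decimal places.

The two most frequent reciprocal classes, b vg PR and B VG pr, are the parental types, so the F1 was b vg PR / B VG pr.
The two rarest classes, b vg pr and B VG PR, are the double crossovers. Comparing them with the parentals, only the pr allele has switched, so pr is the middle locus and the order is vg – pr – b.
vg–pr: (183 + 4)/1500 = 0.1247; pr–b: (86 + 4)/1500 = 0.0600.
Expected DCO frequency = 0.1247 × 0.0600 ≈ 0.00748; observed = 4/1500 ≈ 0.00267.
Coefficient of coincidence = 0.00267/0.00748 ≈ 0.36; interference = 1 − 0.36 = 0.64.

0.64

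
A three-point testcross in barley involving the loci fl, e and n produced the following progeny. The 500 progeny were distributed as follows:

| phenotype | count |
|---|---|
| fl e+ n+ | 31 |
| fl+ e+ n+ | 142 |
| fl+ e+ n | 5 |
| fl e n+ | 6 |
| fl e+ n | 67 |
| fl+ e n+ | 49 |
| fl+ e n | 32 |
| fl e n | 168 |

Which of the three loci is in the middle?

n

The two most frequent reciprocal classes, fl+ e+ n+ and fl e n, are the parental types, so the F1 was fl+ e+ n+ / fl e n.
The two rarest classes, fl+ e+ n and fl e n+, are the double crossovers. Comparing them with the parentals, only the n allele has switched, so n is the middle locus and the order is e – n – fl.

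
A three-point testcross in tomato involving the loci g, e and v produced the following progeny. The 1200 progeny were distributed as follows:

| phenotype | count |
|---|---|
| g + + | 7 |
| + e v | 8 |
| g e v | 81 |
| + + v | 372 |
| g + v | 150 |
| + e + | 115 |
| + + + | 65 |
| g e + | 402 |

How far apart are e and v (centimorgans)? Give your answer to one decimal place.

13.4 centimorgans

The two most frequent reciprocal classes, + + v and g e +, are the parental types, so the F1 was + + v / g e +.
The two rarest classes, + e v and g + +, are the double crossovers. Comparing them with the parentals, only the e allele has switched, so e is the middle locus and the order is v – e – g.
Crossovers in the v–e interval produce the single-crossover classes + + + and g e v (65 + 81 = 146) plus the double crossovers (15).
RF(v–e) = (146 + 15) / 1200 = 161/1200 = 0.1342 → 13.4 centimorgans.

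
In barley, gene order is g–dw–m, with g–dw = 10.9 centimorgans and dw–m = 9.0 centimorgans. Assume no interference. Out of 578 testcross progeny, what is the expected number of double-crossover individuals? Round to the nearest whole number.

Map distances give recombination frequencies of 0.109 and 0.090 for the two intervals.
With no interference, expected double-crossover frequency = 0.109 × 0.090 = 0.00981.
Expected number = 0.00981 × 578 = 5.67 ≈ 6.

6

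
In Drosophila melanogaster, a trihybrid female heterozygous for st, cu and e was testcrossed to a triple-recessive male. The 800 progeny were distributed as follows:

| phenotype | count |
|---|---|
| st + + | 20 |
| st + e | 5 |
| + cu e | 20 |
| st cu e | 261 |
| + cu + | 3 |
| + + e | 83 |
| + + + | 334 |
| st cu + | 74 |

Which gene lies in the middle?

The two most frequent reciprocal classes, st cu e and + + +, are the parental types, so the F1 was st cu e / + + +.
The two rarest classes, st + e and + cu +, are the double crossovers. Comparing them with the parentals, only the cu allele has switched, so cu is the middle locus and the order is st – cu – e.

cu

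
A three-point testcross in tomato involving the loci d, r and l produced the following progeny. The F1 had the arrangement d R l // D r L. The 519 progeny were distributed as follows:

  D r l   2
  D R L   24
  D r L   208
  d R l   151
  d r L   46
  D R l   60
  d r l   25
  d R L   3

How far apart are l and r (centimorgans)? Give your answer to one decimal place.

10.4 centimorgans

The two rarest classes, d R L and D r l, are the double crossovers. Comparing them with the parentals, only the l allele has switched, so l is the middle locus and the order is r – l – d.
Crossovers in the r–l interval produce the single-crossover classes d r l and D R L (25 + 24 = 49) plus the double crossovers (5).
RF(r–l) = (49 + 5) / 519 = 54/519 = 0.1040 → 10.4 centimorgans.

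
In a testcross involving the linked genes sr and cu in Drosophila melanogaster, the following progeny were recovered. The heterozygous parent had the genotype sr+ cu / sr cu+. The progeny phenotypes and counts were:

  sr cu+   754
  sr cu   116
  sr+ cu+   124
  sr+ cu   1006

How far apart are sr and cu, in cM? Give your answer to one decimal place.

The recombinant classes are sr+ cu+ and sr cu: 124 + 116 = 240.
Recombination frequency = 240/2000 = 0.1200 ≈ 12.0%, i.e. 12.0 cM.

12.0 cM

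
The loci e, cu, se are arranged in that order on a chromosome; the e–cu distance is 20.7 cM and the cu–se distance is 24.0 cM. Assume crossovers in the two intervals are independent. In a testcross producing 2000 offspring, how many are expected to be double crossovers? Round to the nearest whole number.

99

Map distances give recombination frequencies of 0.207 and 0.240 for the two intervals.
With no interference, expected double-crossover frequency = 0.207 × 0.240 = 0.04968.
Expected number = 0.04968 × 2000 = 99.36 ≈ 99.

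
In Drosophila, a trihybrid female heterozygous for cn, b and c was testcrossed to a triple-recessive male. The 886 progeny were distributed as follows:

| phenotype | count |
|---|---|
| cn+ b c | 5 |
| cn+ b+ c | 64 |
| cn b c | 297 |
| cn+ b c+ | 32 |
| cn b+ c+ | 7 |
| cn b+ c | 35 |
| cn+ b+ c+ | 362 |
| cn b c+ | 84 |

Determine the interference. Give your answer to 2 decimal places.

0.16

The two most frequent reciprocal classes, cn+ b+ c+ and cn b c, are the parental types, so the F1 was cn+ b+ c+ / cn b c.
The two rarest classes, cn b+ c+ and cn+ b c, are the double crossovers. Comparing them with the parentals, only the cn allele has switched, so cn is the middle locus and the order is c – cn – b.
c–cn: (148 + 12)/886 = 0.1806; cn–b: (67 + 12)/886 = 0.0892.
Expected DCO frequency = 0.1806 × 0.0892 ≈ 0.01611; observed = 12/886 ≈ 0.01354.
Coefficient of coincidence = 0.01354/0.01611 ≈ 0.84; interference = 1 − 0.84 = 0.16.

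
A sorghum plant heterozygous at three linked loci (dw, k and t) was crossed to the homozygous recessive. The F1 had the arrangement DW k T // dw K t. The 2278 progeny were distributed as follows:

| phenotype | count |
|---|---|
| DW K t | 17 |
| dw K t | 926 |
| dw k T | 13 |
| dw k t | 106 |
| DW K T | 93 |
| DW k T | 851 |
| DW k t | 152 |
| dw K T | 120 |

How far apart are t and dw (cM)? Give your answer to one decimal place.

13.3 cM

The two rarest classes, dw k T and DW K t, are the double crossovers. Comparing them with the parentals, only the dw allele has switched, so dw is the middle locus and the order is k – dw – t.
Crossovers in the dw–t interval produce the single-crossover classes DW k t and dw K T (152 + 120 = 272) plus the double crossovers (30).
RF(dw–t) = (272 + 30) / 2278 = 302/2278 = 0.1326 → 13.3 cM.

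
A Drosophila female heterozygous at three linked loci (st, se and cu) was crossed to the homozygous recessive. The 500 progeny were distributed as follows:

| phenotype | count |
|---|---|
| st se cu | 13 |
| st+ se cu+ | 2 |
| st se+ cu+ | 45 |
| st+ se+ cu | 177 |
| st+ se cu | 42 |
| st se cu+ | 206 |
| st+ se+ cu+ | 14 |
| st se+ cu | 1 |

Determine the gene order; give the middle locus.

The two most frequent reciprocal classes, st se cu+ and st+ se+ cu, are the parental types, so the F1 was st se cu+ / st+ se+ cu.
The two rarest classes, st+ se cu+ and st se+ cu, are the double crossovers. Comparing them with the parentals, only the st allele has switched, so st is the middle locus and the order is cu – st – se.

st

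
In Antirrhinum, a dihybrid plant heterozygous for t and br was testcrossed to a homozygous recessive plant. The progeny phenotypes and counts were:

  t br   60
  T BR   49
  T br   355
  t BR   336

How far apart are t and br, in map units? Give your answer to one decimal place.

13.6 map units

The two most frequent classes, T br (355) and t BR (336), are the parental types, so the F1 was T br / t BR.
The recombinant classes are T BR and t br: 49 + 60 = 109.
Recombination frequency = 109/800 = 0.1363 ≈ 13.6%, i.e. 13.6 map units.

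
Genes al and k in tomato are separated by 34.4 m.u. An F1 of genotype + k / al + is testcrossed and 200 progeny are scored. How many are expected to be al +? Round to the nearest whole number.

66

A map distance of 34.4 m.u. corresponds to a recombination frequency of 0.344.
The F1 is + k / al +, so al + is a parental gamete class with expected frequency (1 − r)/2 = 0.656/2 = 0.3280.
Expected number = 0.3280 × 200 = 65.60 ≈ 66.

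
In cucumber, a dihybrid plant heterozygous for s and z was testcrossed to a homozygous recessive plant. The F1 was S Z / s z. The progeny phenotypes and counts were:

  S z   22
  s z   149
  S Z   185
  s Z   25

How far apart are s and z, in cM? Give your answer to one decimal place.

12.3 cM

The recombinant classes are S z and s Z: 22 + 25 = 47.
Recombination frequency = 47/381 = 0.1234 ≈ 12.3%, i.e. 12.3 cM.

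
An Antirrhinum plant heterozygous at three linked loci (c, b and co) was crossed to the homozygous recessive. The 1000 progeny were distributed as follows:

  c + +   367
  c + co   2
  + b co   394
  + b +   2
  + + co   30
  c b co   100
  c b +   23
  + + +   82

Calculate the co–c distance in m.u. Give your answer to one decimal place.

The two most frequent reciprocal classes, + b co and c + +, are the parental types, so the F1 was + b co / c + +.
The two rarest classes, + b + and c + co, are the double crossovers. Comparing them with the parentals, only the co allele has switched, so co is the middle locus and the order is b – co – c.
Crossovers in the co–c interval produce the single-crossover classes c b co and + + + (100 + 82 = 182) plus the double crossovers (4).
RF(co–c) = (182 + 4) / 1000 = 186/1000 = 0.1860 → 18.6 m.u.

18.6 m.u.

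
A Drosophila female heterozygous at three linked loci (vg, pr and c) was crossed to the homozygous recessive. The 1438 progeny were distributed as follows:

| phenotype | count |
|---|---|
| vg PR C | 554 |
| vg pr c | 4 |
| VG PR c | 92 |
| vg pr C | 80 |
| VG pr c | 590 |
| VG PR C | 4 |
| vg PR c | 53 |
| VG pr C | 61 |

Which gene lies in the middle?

The two most frequent reciprocal classes, VG pr c and vg PR C, are the parental types, so the F1 was VG pr c / vg PR C.
The two rarest classes, vg pr c and VG PR C, are the double crossovers. Comparing them with the parentals, only the vg allele has switched, so vg is the middle locus and the order is c – vg – pr.

vg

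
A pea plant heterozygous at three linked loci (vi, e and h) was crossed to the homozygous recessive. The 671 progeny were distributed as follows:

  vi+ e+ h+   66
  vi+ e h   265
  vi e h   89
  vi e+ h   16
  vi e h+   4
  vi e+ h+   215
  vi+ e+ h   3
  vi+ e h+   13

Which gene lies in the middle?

e

The two most frequent reciprocal classes, vi+ e h and vi e+ h+, are the parental types, so the F1 was vi+ e h / vi e+ h+.
The two rarest classes, vi+ e+ h and vi e h+, are the double crossovers. Comparing them with the parentals, only the e allele has switched, so e is the middle locus and the order is vi – e – h.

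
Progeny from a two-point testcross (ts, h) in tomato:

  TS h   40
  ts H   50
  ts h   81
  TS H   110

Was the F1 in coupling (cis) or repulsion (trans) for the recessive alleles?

The two most frequent classes are TS H (110) and ts h (81); these are the parental (non-recombinant) types.
So the F1 carried TS H on one chromosome and ts h on the other — the recessive alleles are on the same chromosome (cis / coupling).

cis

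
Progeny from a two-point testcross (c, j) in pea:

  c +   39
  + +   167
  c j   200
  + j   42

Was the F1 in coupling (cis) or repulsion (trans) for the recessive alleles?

The two most frequent classes are + + (167) and c j (200); these are the parental (non-recombinant) types.
So the F1 carried + + on one chromosome and c j on the other — the recessive alleles are on the same chromosome (cis / coupling).

cis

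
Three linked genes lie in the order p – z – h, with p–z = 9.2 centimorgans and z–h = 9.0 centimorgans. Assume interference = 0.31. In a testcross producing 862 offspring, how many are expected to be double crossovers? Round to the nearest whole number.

Map distances give recombination frequencies of 0.092 and 0.090 for the two intervals.
With interference 0.31 (so coincidence = 0.69), expected double-crossover frequency = 0.092 × 0.090 × 0.69 = 0.00571.
Expected number = 0.00571 × 862 = 4.92 ≈ 5.

5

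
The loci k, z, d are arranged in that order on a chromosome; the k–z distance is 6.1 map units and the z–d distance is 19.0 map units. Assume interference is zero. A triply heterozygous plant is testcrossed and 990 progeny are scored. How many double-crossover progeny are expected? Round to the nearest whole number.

11

Map distances give recombination frequencies of 0.061 and 0.190 for the two intervals.
With no interference, expected double-crossover frequency = 0.061 × 0.190 = 0.01159.
Expected number = 0.01159 × 990 = 11.47 ≈ 11.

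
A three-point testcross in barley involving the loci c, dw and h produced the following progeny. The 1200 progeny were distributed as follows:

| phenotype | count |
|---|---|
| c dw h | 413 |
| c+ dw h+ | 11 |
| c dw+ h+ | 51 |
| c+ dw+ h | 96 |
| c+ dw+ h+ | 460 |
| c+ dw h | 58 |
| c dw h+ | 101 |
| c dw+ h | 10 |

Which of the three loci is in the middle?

The two most frequent reciprocal classes, c+ dw+ h+ and c dw h, are the parental types, so the F1 was c+ dw+ h+ / c dw h.
The two rarest classes, c+ dw h+ and c dw+ h, are the double crossovers. Comparing them with the parentals, only the dw allele has switched, so dw is the middle locus and the order is h – dw – c.

dw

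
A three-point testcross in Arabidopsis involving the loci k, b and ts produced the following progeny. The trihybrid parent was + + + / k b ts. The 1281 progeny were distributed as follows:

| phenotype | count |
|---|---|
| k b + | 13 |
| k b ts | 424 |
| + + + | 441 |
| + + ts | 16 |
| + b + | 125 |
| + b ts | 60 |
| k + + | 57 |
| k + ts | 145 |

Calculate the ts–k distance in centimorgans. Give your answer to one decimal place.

The two rarest classes, + + ts and k b +, are the double crossovers. Comparing them with the parentals, only the ts allele has switched, so ts is the middle locus and the order is k – ts – b.
Crossovers in the k–ts interval produce the single-crossover classes k + + and + b ts (57 + 60 = 117) plus the double crossovers (29).
RF(k–ts) = (117 + 29) / 1281 = 146/1281 = 0.1140 → 11.4 centimorgans.

11.4 centimorgans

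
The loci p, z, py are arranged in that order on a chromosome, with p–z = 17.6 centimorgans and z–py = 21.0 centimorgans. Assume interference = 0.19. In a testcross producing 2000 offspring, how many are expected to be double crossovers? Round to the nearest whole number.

Map distances give recombination frequencies of 0.176 and 0.210 for the two intervals.
With interference 0.19 (so coincidence = 0.81), expected double-crossover frequency = 0.176 × 0.210 × 0.81 = 0.02994.
Expected number = 0.02994 × 2000 = 59.88 ≈ 60.

60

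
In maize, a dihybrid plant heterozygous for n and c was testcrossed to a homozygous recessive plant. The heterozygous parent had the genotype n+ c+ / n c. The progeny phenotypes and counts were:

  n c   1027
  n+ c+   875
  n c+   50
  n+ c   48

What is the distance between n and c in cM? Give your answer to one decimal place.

The recombinant classes are n+ c and n c+: 48 + 50 = 98.
Recombination frequency = 98/2000 = 0.0490 ≈ 4.9%, i.e. 4.9 cM.

4.9 cM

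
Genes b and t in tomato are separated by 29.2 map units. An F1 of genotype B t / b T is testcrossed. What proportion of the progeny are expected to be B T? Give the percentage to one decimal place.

A map distance of 29.2 map units corresponds to a recombination frequency of 0.292.
The F1 is B t / b T, so B T is a recombinant gamete class with expected frequency r/2 = 0.292/2 = 0.1460.
That is 0.1460 = 14.6% of the progeny.

14.6%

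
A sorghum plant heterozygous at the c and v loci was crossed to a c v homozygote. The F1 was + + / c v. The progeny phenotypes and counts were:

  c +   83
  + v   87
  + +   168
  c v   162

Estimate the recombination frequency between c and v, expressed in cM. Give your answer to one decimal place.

34.0 cM

The recombinant classes are + v and c +: 87 + 83 = 170.
Recombination frequency = 170/500 = 0.3400 ≈ 34.0%, i.e. 34.0 cM.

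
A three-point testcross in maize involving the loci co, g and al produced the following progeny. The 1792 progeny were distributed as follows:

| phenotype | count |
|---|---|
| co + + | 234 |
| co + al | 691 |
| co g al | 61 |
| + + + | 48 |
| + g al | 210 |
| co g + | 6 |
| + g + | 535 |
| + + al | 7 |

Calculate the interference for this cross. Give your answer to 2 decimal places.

0.58

The two most frequent reciprocal classes, co + al and + g +, are the parental types, so the F1 was co + al / + g +.
The two rarest classes, + + al and co g +, are the double crossovers. Comparing them with the parentals, only the co allele has switched, so co is the middle locus and the order is g – co – al.
g–co: (109 + 13)/1792 = 0.0681; co–al: (444 + 13)/1792 = 0.2550.
Expected DCO frequency = 0.0681 × 0.2550 ≈ 0.01737; observed = 13/1792 ≈ 0.00725.
Coefficient of coincidence = 0.00725/0.01737 ≈ 0.42; interference = 1 − 0.42 = 0.58.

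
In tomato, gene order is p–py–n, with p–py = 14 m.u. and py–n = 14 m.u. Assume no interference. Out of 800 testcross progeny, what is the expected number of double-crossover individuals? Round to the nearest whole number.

16

Map distances give recombination frequencies of 0.140 and 0.140 for the two intervals.
With no interference, expected double-crossover frequency = 0.140 × 0.140 = 0.01960.
Expected number = 0.01960 × 800 = 15.68 ≈ 16.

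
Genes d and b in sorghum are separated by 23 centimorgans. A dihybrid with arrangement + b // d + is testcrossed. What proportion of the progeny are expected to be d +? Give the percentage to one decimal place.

38.5%

A map distance of 23 centimorgans corresponds to a recombination frequency of 0.230.
The F1 is + b / d +, so d + is a parental gamete class with expected frequency (1 − r)/2 = 0.770/2 = 0.3850.
That is 0.3850 = 38.5% of the progeny.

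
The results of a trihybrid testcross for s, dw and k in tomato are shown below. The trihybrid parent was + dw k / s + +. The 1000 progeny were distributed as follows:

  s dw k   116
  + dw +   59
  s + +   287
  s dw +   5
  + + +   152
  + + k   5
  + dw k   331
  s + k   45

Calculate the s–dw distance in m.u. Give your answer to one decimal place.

27.8 m.u.

The two rarest classes, + + k and s dw +, are the double crossovers. Comparing them with the parentals, only the dw allele has switched, so dw is the middle locus and the order is k – dw – s.
Crossovers in the dw–s interval produce the single-crossover classes s dw k and + + + (116 + 152 = 268) plus the double crossovers (10).
RF(dw–s) = (268 + 10) / 1000 = 278/1000 = 0.2780 → 27.8 m.u.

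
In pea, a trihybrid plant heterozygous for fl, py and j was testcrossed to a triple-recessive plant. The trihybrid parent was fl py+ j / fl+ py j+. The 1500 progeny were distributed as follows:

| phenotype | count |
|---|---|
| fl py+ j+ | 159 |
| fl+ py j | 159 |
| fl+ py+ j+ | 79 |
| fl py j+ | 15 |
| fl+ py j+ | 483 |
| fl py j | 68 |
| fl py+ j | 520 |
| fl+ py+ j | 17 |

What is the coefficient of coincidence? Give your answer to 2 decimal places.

The two rarest classes, fl+ py+ j and fl py j+, are the double crossovers. Comparing them with the parentals, only the fl allele has switched, so fl is the middle locus and the order is j – fl – py.
j–fl: (318 + 32)/1500 = 0.2333; fl–py: (147 + 32)/1500 = 0.1193.
Expected DCO frequency = 0.2333 × 0.1193 ≈ 0.02783; observed = 32/1500 ≈ 0.02133.
Coefficient of coincidence = 0.02133/0.02783 ≈ 0.77.

0.77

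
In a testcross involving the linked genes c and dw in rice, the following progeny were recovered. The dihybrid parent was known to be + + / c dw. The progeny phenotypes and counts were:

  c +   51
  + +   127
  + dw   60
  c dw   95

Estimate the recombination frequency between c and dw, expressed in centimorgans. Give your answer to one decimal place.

The recombinant classes are + dw and c +: 60 + 51 = 111.
Recombination frequency = 111/333 = 0.3333 ≈ 33.3%, i.e. 33.3 centimorgans.

33.3 centimorgans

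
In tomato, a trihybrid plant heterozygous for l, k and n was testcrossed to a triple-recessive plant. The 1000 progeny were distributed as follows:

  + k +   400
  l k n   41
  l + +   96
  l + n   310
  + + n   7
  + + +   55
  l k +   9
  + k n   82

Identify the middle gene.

l

The two most frequent reciprocal classes, + k + and l + n, are the parental types, so the F1 was + k + / l + n.
The two rarest classes, l k + and + + n, are the double crossovers. Comparing them with the parentals, only the l allele has switched, so l is the middle locus and the order is n – l – k.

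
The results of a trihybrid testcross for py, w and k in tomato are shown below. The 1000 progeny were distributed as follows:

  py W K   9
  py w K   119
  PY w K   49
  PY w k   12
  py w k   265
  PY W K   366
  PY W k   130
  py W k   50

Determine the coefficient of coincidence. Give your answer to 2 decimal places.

The two most frequent reciprocal classes, py w k and PY W K, are the parental types, so the F1 was py w k / PY W K.
The two rarest classes, PY w k and py W K, are the double crossovers. Comparing them with the parentals, only the py allele has switched, so py is the middle locus and the order is w – py – k.
w–py: (99 + 21)/1000 = 0.1200; py–k: (249 + 21)/1000 = 0.2700.
Expected DCO frequency = 0.1200 × 0.2700 ≈ 0.03240; observed = 21/1000 ≈ 0.02100.
Coefficient of coincidence = 0.02100/0.03240 ≈ 0.65.

0.65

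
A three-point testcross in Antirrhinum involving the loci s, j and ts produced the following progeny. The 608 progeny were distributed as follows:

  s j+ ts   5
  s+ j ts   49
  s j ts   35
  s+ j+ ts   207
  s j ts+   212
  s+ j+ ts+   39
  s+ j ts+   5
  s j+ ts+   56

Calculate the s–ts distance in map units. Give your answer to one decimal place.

The two most frequent reciprocal classes, s j ts+ and s+ j+ ts, are the parental types, so the F1 was s j ts+ / s+ j+ ts.
The two rarest classes, s+ j ts+ and s j+ ts, are the double crossovers. Comparing them with the parentals, only the s allele has switched, so s is the middle locus and the order is j – s – ts.
Crossovers in the s–ts interval produce the single-crossover classes s j ts and s+ j+ ts+ (35 + 39 = 74) plus the double crossovers (10).
RF(s–ts) = (74 + 10) / 608 = 84/608 = 0.1382 → 13.8 map units.

13.8 map units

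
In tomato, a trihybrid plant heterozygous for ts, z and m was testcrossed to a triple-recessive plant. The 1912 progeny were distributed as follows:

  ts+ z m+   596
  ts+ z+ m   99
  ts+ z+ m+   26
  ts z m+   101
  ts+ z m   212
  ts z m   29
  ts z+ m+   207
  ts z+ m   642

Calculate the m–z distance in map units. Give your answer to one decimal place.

24.8 map units

The two most frequent reciprocal classes, ts+ z m+ and ts z+ m, are the parental types, so the F1 was ts+ z m+ / ts z+ m.
The two rarest classes, ts+ z+ m+ and ts z m, are the double crossovers. Comparing them with the parentals, only the z allele has switched, so z is the middle locus and the order is m – z – ts.
Crossovers in the m–z interval produce the single-crossover classes ts+ z m and ts z+ m+ (212 + 207 = 419) plus the double crossovers (55).
RF(m–z) = (419 + 55) / 1912 = 474/1912 = 0.2479 → 24.8 map units.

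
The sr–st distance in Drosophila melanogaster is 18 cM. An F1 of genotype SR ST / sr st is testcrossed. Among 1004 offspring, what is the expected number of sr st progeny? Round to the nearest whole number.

A map distance of 18 cM corresponds to a recombination frequency of 0.180.
The F1 is SR ST / sr st, so sr st is a parental gamete class with expected frequency (1 − r)/2 = 0.820/2 = 0.4100.
Expected number = 0.4100 × 1004 = 411.64 ≈ 412.

412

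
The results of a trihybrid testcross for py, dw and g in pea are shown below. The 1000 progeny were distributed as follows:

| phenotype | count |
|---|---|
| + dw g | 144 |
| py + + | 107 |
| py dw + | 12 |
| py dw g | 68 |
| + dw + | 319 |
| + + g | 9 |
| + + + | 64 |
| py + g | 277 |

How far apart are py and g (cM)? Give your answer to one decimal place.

27.2 cM

The two most frequent reciprocal classes, + dw + and py + g, are the parental types, so the F1 was + dw + / py + g.
The two rarest classes, py dw + and + + g, are the double crossovers. Comparing them with the parentals, only the py allele has switched, so py is the middle locus and the order is dw – py – g.
Crossovers in the py–g interval produce the single-crossover classes + dw g and py + + (144 + 107 = 251) plus the double crossovers (21).
RF(py–g) = (251 + 21) / 1000 = 272/1000 = 0.2720 → 27.2 cM.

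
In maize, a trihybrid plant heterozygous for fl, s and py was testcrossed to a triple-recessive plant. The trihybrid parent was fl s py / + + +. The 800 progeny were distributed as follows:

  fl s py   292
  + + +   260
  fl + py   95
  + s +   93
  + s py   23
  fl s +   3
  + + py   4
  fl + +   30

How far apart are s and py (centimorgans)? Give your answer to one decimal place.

24.4 centimorgans

The two rarest classes, fl s + and + + py, are the double crossovers. Comparing them with the parentals, only the py allele has switched, so py is the middle locus and the order is s – py – fl.
Crossovers in the s–py interval produce the single-crossover classes fl + py and + s + (95 + 93 = 188) plus the double crossovers (7).
RF(s–py) = (188 + 7) / 800 = 195/800 = 0.2437 → 24.4 centimorgans.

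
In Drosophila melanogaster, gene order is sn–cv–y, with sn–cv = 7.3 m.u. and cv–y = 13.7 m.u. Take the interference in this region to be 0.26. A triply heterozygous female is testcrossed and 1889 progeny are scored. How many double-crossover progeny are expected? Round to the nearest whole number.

14

Map distances give recombination frequencies of 0.073 and 0.137 for the two intervals.
With interference 0.26 (so coincidence = 0.74), expected double-crossover frequency = 0.073 × 0.137 × 0.74 = 0.00740.
Expected number = 0.00740 × 1889 = 13.98 ≈ 14.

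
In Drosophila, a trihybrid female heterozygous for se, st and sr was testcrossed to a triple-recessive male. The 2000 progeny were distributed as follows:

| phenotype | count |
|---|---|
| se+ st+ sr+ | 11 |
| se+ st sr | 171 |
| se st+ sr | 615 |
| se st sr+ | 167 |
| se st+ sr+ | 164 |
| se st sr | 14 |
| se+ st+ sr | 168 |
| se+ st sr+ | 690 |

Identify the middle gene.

st

The two most frequent reciprocal classes, se+ st sr+ and se st+ sr, are the parental types, so the F1 was se+ st sr+ / se st+ sr.
The two rarest classes, se+ st+ sr+ and se st sr, are the double crossovers. Comparing them with the parentals, only the st allele has switched, so st is the middle locus and the order is sr – st – se.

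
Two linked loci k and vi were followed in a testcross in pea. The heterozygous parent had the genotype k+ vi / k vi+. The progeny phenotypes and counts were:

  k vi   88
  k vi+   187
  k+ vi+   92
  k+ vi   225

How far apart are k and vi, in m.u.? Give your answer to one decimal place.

30.4 m.u.

The recombinant classes are k+ vi+ and k vi: 92 + 88 = 180.
Recombination frequency = 180/592 = 0.3041 ≈ 30.4%, i.e. 30.4 m.u.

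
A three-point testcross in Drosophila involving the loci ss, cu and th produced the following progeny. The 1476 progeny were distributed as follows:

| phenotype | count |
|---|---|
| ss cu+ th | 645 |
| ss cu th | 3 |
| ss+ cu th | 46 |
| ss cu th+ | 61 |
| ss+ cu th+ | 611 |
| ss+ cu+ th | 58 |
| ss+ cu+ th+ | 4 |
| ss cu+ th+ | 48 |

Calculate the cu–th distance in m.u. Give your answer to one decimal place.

6.8 m.u.

The two most frequent reciprocal classes, ss+ cu th+ and ss cu+ th, are the parental types, so the F1 was ss+ cu th+ / ss cu+ th.
The two rarest classes, ss+ cu+ th+ and ss cu th, are the double crossovers. Comparing them with the parentals, only the cu allele has switched, so cu is the middle locus and the order is ss – cu – th.
Crossovers in the cu–th interval produce the single-crossover classes ss+ cu th and ss cu+ th+ (46 + 48 = 94) plus the double crossovers (7).
RF(cu–th) = (94 + 7) / 1476 = 101/1476 = 0.0684 → 6.8 m.u.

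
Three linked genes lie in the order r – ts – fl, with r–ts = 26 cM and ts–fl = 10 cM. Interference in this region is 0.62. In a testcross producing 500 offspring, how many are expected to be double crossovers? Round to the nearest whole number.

5

Map distances give recombination frequencies of 0.260 and 0.100 for the two intervals.
With interference 0.62 (so coincidence = 0.38), expected double-crossover frequency = 0.260 × 0.100 × 0.38 = 0.00988.
Expected number = 0.00988 × 500 = 4.94 ≈ 5.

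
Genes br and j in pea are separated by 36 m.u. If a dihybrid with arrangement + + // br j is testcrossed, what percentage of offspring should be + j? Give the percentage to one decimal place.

18.0%

A map distance of 36 m.u. corresponds to a recombination frequency of 0.360.
The F1 is + + / br j, so + j is a recombinant gamete class with expected frequency r/2 = 0.360/2 = 0.1800.
That is 0.1800 = 18.0% of the progeny.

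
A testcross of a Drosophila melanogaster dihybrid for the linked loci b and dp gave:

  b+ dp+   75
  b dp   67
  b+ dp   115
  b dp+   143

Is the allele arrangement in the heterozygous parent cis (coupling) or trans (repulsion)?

trans

The two most frequent classes are b+ dp (115) and b dp+ (143); these are the parental (non-recombinant) types.
So the F1 carried b+ dp on one chromosome and b dp+ on the other — the recessive alleles are on opposite chromosomes (trans / repulsion).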